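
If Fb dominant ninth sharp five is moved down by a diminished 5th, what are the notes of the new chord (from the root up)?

Bb, D, F#, Ab, C

Fb down a diminished 5th → Bb. New chord: Bb dominant ninth sharp five.
Bb — root
D — major 3rd
F# — augmented 5th
Ab — minor 7th
C — major 9th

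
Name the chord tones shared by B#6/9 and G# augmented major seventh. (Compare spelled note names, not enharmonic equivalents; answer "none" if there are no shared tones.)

B#  D##  F##

B#6/9: B# D## F## G## C##
G# augmented major seventh: G# B# D## F##
Common to both → B#, D##, F##.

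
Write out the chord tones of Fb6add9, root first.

Fb, Ab, Cb, Db, Gb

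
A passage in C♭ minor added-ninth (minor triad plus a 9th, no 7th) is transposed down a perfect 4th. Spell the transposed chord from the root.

Gb – Bbb – Db – Ab

A perfect 4th down from Cb is Gb, so the new chord is Gb minor added-ninth.
Gb — root
Bbb — minor 3rd
Db — perfect 5th
Ab — major 9th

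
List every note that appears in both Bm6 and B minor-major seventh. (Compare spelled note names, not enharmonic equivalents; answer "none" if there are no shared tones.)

Bm6: B D F♯ G♯
B minor-major seventh: B D F♯ A♯
Common to both → B, D, F♯.

B, D, F♯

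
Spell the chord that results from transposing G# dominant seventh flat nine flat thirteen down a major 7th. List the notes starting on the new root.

G# down a major 7th → A. New chord: A dominant seventh flat nine flat thirteen.
Root: A
Major 3rd (3rd): C#
Perfect 5th (5th): E
Minor 7th (7th): G
Minor 9th (9th): Bb
Minor 13th (13th): F

A, C#, E, G, Bb, F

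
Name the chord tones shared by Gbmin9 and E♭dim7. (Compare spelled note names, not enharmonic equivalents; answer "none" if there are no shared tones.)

G♭ – B𝄫

Gbmin9: G♭ B𝄫 D♭ F♭ A♭
E♭dim7: E♭ G♭ B𝄫 D𝄫
Common to both → G♭, B𝄫.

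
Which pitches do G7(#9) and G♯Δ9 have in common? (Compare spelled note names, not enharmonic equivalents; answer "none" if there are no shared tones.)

G7(#9) = G, B, D, F, A♯.
G♯Δ9 = G♯, B♯, D♯, F𝄪, A♯.
Shared: A♯.

A♯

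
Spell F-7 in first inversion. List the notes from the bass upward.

In root position, F-7 is F–A♭–C–E♭.
First inversion puts the third (A♭) in the bass.

A♭ – C – E♭ – F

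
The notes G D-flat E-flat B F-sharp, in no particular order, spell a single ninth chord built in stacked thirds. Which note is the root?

Stacking in thirds gives E-flat – G – B – D-flat – F-sharp, so E-flat is the root — E-flat dominant seventh sharp nine sharp five.

E-flat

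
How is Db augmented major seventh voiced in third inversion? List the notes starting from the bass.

C D-flat F A

Db augmented major seventh = D-flat–F–A–C; third inversion → seventh (C) lowest.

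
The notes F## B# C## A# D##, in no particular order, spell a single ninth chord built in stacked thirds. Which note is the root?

B#

Stacking in thirds gives B# – D## – F## – A# – C##, so B# is the root — B# dominant ninth.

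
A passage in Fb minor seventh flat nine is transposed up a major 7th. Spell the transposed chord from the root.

F-flat up a major 7th → E-flat. New chord: E-flat minor seventh flat nine.
- root: E-flat
- minor 3rd: G-flat
- perfect 5th: B-flat
- minor 7th: D-flat
- minor 9th: F-flat

E-flat, G-flat, B-flat, D-flat, F-flat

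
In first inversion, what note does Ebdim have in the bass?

Gb

Ebdim = Eb–Gb–Bbb. First inversion → third in the bass = Gb.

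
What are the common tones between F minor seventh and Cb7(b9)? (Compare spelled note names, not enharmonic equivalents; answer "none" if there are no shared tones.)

F minor seventh = F, Ab, C, Eb.
Cb7(b9) = Cb, Eb, Gb, Bbb, Dbb.
Shared: Eb.

Eb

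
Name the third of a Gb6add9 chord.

Bb

Root of Gb6add9 = Gb. The 3rd is a major 3rd: Gb up a major 3rd → Bb.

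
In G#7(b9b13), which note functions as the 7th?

F#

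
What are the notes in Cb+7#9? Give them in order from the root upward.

Root Cb, quality dominant seventh sharp nine sharp five:
Root: Cb
Major 3rd (3rd): Eb
Augmented 5th (5th): G
Minor 7th (7th): Bbb
Augmented 9th (9th): D

Cb Eb G Bbb D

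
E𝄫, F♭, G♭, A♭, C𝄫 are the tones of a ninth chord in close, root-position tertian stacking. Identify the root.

Arranged so that each adjacent pair is a third by letter name: F♭ – A♭ – C𝄫 – E𝄫 – G♭.
The bottom of that stack, F♭, is the root (this is F♭ dominant ninth flat five).

F♭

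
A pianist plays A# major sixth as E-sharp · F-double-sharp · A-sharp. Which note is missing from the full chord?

C-double-sharp

A# major sixth = A-sharp, C-double-sharp, E-sharp, F-double-sharp. The voicing lacks the 3rd (major 3rd), C-double-sharp.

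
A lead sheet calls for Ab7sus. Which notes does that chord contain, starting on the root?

A♭ – D♭ – E♭ – G♭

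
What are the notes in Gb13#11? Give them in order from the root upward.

Gb Bb Db Fb Ab C Eb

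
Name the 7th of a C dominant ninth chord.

C dominant ninth is built on C; its 7th is a minor 7th above the root.
A seventh above C uses the letter B, and the minor 7th above C is B-flat.

B-flat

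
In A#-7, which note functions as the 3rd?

C♯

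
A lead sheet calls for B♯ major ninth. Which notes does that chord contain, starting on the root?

B♯ major ninth is a major ninth built on B-sharp.
B-sharp — root
D-double-sharp — major 3rd
F-double-sharp — perfect 5th
A-double-sharp — major 7th
C-double-sharp — major 9th

B-sharp, D-double-sharp, F-double-sharp, A-double-sharp, C-double-sharp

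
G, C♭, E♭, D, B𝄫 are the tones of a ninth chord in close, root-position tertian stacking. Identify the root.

C♭

Arranged so that each adjacent pair is a third by letter name: C♭ – E♭ – G – B𝄫 – D.
The bottom of that stack, C♭, is the root (this is C♭ dominant seventh sharp nine sharp five).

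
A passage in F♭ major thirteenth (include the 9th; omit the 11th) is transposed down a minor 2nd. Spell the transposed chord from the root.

Transposed root: F-flat → E-flat (minor 2nd down). So we spell E-flat major thirteenth:
Root: E-flat
Major 3rd (3rd): G
Perfect 5th (5th): B-flat
Major 7th (7th): D
Major 9th (9th): F
Major 13th (13th): C

E-flat, G, B-flat, D, F, C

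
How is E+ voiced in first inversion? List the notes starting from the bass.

G#, B#, E

E+ = E–G#–B#; first inversion → third (G#) lowest.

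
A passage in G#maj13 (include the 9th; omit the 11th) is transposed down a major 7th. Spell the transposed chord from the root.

A  C#  E  G#  B  F#

G# down a major 7th → A. New chord: A major thirteenth.
A — root
C# — major 3rd
E — perfect 5th
G# — major 7th
B — major 9th
F# — major 13th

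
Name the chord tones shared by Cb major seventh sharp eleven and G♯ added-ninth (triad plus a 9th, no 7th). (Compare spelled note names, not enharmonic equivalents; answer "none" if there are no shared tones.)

none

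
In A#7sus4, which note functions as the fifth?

Root of A#7sus4 = A#. The 5th is a perfect 5th: A# up a perfect 5th → E#.

E#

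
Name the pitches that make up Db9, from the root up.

Db – F – Ab – Cb – Eb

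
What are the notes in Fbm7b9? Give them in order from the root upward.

Fbm7b9: minor seventh flat nine on Fb.
Fb — root
Abb — minor 3rd
Cb — perfect 5th
Ebb — minor 7th
Gbb — minor 9th

Fb, Abb, Cb, Ebb, Gbb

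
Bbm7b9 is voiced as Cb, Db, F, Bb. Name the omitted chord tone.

The full Bbm7b9 chord is Bb, Db, F, Ab, Cb.
Comparing with the voicing, the minor 7th (7th) — Ab — is absent.

Ab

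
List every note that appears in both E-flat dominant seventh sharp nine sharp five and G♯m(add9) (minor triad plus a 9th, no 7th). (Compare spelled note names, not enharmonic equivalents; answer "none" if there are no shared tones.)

E-flat dominant seventh sharp nine sharp five: Eb G B Db F#
G♯m(add9): G# B D# A#
Common to both → B.

B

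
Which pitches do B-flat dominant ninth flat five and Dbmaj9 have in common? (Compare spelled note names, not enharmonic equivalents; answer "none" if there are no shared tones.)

B-flat dominant ninth flat five: Bb D Fb Ab C
Dbmaj9: Db F Ab C Eb
Common to both → Ab, C.

Ab  C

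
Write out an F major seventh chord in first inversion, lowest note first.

In root position, F major seventh is F–A–C–E.
First inversion puts the third (A) in the bass.

A C E F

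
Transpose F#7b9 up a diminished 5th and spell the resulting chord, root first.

C E G Bb Db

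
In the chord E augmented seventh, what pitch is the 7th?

D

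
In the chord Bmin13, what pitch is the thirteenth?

G#

Root of Bmin13 = B. The 13th is a major 13th: B up a major 13th → G#.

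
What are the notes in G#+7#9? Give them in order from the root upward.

G#+7#9: dominant seventh sharp nine sharp five on G♯.
root → G♯
3rd (major 3rd) → B♯
5th (augmented 5th) → D𝄪
7th (minor 7th) → F♯
9th (augmented 9th) → A𝄪

G♯  B♯  D𝄪  F♯  A𝄪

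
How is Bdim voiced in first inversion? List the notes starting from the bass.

D, F, B

Bdim = B–D–F; first inversion → third (D) lowest.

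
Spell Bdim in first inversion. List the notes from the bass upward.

D  F  B

Bdim = B–D–F; first inversion → third (D) lowest.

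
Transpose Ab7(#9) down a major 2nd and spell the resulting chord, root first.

G♭  B♭  D♭  F♭  A

A♭ down a major 2nd → G♭. New chord: G♭ dominant seventh sharp nine.
- root: G♭
- major 3rd: B♭
- perfect 5th: D♭
- minor 7th: F♭
- augmented 9th: A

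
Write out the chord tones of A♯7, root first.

Root A#, quality dominant seventh:
- root: A#
- major 3rd: C##
- perfect 5th: E#
- minor 7th: G#

A#  C##  E#  G#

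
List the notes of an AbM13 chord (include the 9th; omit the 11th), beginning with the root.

A♭  C  E♭  G  B♭  F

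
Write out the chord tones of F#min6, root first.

F#  A  C#  D#

F#min6 is a minor sixth built on F#.
root → F#
3rd (minor 3rd) → A
5th (perfect 5th) → C#
6th (major 6th) → D#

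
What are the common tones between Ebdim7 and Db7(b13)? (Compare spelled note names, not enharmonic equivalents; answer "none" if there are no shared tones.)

Ebdim7: E♭ G♭ B𝄫 D𝄫
Db7(b13): D♭ F A♭ C♭ B𝄫
Common to both → B𝄫.

B𝄫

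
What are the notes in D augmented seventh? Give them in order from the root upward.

D  F-sharp  A-sharp  C

Root D, quality augmented seventh:
D — root
F-sharp — major 3rd
A-sharp — augmented 5th
C — minor 7th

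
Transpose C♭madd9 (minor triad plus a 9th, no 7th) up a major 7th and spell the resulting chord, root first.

Cb up a major 7th → Bb. New chord: Bb minor added-ninth.
- root: Bb
- minor 3rd: Db
- perfect 5th: F
- major 9th: C

Bb – Db – F – C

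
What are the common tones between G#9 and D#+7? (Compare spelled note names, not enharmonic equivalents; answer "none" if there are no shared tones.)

D#

G#9: G# B# D# F# A#
D#+7: D# F## A## C#
Common to both → D#.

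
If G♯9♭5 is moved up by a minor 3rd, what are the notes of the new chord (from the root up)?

B, D#, F, A, C#

Transposed root: G# → B (minor 3rd up). So we spell B dominant ninth flat five:
Root: B
Major 3rd (3rd): D#
Diminished 5th (5th): F
Minor 7th (7th): A
Major 9th (9th): C#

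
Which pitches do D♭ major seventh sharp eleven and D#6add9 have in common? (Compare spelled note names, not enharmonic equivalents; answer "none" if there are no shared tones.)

D♭ major seventh sharp eleven: Db F Ab C G
D#6add9: D# F## A# B# E#
Common to both → none.

none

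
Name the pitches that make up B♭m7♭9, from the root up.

B♭m7♭9: minor seventh flat nine on Bb.
- root: Bb
- minor 3rd: Db
- perfect 5th: F
- minor 7th: Ab
- minor 9th: Cb

Bb – Db – F – Ab – Cb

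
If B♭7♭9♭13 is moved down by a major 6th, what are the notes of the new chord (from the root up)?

D♭, F, A♭, C♭, E𝄫, B𝄫

B♭ down a major 6th → D♭. New chord: D♭ dominant seventh flat nine flat thirteen.
D♭ — root
F — major 3rd
A♭ — perfect 5th
C♭ — minor 7th
E𝄫 — minor 9th
B𝄫 — minor 13th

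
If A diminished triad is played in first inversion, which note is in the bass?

C

A diminished triad in root position is A–C–Eb.
First inversion places the third in the bass, which is C.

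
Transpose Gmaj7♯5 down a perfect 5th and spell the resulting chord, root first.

C  E  G#  B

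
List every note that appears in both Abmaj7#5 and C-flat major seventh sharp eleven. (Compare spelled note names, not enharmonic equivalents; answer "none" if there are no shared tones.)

Abmaj7#5: Ab C E G
C-flat major seventh sharp eleven: Cb Eb Gb Bb F
Common to both → none.

none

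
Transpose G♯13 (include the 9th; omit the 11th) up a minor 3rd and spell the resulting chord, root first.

B D# F# A C# G#

G# up a minor 3rd → B. New chord: B dominant thirteenth.
B — root
D# — major 3rd
F# — perfect 5th
A — minor 7th
C# — major 9th
G# — major 13th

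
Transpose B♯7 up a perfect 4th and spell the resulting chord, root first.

Transposed root: B# → E# (perfect 4th up). So we spell E# dominant seventh:
E# — root
G## — major 3rd
B# — perfect 5th
D# — minor 7th

E#, G##, B#, D#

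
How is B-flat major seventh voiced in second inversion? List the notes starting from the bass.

F  A  Bb  D

B-flat major seventh = Bb–D–F–A; second inversion → fifth (F) lowest.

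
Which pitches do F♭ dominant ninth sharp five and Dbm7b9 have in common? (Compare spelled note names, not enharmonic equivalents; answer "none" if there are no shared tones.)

Fb – Ab – Ebb

F♭ dominant ninth sharp five: Fb Ab C Ebb Gb
Dbm7b9: Db Fb Ab Cb Ebb
Common to both → Fb, Ab, Ebb.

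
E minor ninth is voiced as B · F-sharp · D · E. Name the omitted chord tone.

E minor ninth = E, G, B, D, F-sharp. The voicing lacks the 3rd (minor 3rd), G.

G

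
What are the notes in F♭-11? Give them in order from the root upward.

Fb, Abb, Cb, Ebb, Gb, Bbb

F♭-11 is a minor eleventh built on Fb.
Root: Fb
Minor 3rd (3rd): Abb
Perfect 5th (5th): Cb
Minor 7th (7th): Ebb
Major 9th (9th): Gb
Perfect 11th (11th): Bbb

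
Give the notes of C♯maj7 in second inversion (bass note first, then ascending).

In root position, C♯maj7 is C#–E#–G#–B#.
Second inversion puts the fifth (G#) in the bass.

G#, B#, C#, E#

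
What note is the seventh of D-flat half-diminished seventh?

C-flat

D-flat half-diminished seventh is built on D-flat; its 7th is a minor 7th above the root.
A seventh above D uses the letter C, and the minor 7th above D-flat is C-flat.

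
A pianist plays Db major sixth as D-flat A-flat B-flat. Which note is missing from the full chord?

Db major sixth = D-flat, F, A-flat, B-flat. The voicing lacks the 3rd (major 3rd), F.

F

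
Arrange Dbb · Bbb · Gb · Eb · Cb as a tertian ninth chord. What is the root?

Arranged so that each adjacent pair is a third by letter name: Cb – Eb – Gb – Bbb – Dbb.
The bottom of that stack, Cb, is the root (this is Cb dominant seventh flat nine).

Cb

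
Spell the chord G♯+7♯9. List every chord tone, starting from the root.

G♯+7♯9 is a dominant seventh sharp nine sharp five built on G#.
- root: G#
- major 3rd: B#
- augmented 5th: D##
- minor 7th: F#
- augmented 9th: A##

G#  B#  D##  F#  A##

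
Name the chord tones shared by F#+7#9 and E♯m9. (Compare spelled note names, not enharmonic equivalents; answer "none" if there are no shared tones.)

none

F#+7#9 = F#, A#, C##, E, G##.
E♯m9 = E#, G#, B#, D#, F##.
Shared: none.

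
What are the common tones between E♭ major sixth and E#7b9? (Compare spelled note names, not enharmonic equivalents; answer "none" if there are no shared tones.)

none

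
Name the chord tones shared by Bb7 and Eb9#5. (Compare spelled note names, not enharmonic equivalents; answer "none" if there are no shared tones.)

Bb7 = Bb, D, F, Ab.
Eb9#5 = Eb, G, B, Db, F.
Shared: F.

F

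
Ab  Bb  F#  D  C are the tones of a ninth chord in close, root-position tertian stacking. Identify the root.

Stacking in thirds gives Bb – D – F# – Ab – C, so Bb is the root — Bb dominant ninth sharp five.

Bb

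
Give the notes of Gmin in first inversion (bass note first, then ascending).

In root position, Gmin is G–Bb–D.
First inversion puts the third (Bb) in the bass.

Bb – D – G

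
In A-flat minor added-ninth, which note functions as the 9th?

Bb

A-flat minor added-ninth is built on Ab; its 9th is a major 9th above the root.
A second above A uses the letter B, and the major 9th above Ab is Bb.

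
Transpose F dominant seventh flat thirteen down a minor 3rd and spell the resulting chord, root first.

D – F-sharp – A – C – B-flat

Transposed root: F → D (minor 3rd down). So we spell D dominant seventh flat thirteen:
- root: D
- major 3rd: F-sharp
- perfect 5th: A
- minor 7th: C
- minor 13th: B-flat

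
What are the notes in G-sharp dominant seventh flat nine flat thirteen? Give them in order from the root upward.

G-sharp dominant seventh flat nine flat thirteen: dominant seventh flat nine flat thirteen on G#.
G# — root
B# — major 3rd
D# — perfect 5th
F# — minor 7th
A — minor 9th
E — minor 13th

G#  B#  D#  F#  A  E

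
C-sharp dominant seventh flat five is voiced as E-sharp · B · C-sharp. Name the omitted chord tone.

C-sharp dominant seventh flat five = C-sharp, E-sharp, G, B. The voicing lacks the 5th (diminished 5th), G.

G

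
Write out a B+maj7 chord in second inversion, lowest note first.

F𝄪 – A♯ – B – D♯

In root position, B+maj7 is B–D♯–F𝄪–A♯.
Second inversion puts the fifth (F𝄪) in the bass.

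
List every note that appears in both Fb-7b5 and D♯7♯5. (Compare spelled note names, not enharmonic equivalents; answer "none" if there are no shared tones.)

none

Fb-7b5: F♭ A𝄫 C𝄫 E𝄫
D♯7♯5: D♯ F𝄪 A𝄪 C♯
Common to both → none.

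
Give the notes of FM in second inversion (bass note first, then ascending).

C F A

In root position, FM is F–A–C.
Second inversion puts the fifth (C) in the bass.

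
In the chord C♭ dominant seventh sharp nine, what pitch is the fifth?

C♭ dominant seventh sharp nine is built on Cb; its 5th is a perfect 5th above the root.
A fifth above C uses the letter G, and the perfect 5th above Cb is Gb.

Gb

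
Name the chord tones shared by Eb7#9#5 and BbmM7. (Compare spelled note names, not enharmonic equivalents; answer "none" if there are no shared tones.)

Db

Eb7#9#5 = Eb, G, B, Db, F#.
BbmM7 = Bb, Db, F, A.
Shared: Db.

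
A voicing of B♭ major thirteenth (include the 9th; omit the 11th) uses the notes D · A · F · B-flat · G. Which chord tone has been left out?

B♭ major thirteenth = B-flat, D, F, A, C, G. The voicing lacks the 9th (major 9th), C.

C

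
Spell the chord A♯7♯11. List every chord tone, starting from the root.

A#  C##  E#  G#  D##

Root A#, quality dominant seventh sharp eleven:
A# — root
C## — major 3rd
E# — perfect 5th
G# — minor 7th
D## — augmented 11th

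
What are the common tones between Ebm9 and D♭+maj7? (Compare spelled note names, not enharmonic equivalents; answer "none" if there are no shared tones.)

Db  F

Ebm9: Eb Gb Bb Db F
D♭+maj7: Db F A C
Common to both → Db, F.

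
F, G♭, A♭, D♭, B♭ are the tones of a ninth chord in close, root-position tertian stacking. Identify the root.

Arranged so that each adjacent pair is a third by letter name: G♭ – B♭ – D♭ – F – A♭.
The bottom of that stack, G♭, is the root (this is G♭ major ninth).

G♭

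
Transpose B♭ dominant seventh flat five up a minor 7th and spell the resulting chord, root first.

Transposed root: B-flat → A-flat (minor 7th up). So we spell A-flat dominant seventh flat five:
A-flat — root
C — major 3rd
E-double-flat — diminished 5th
G-flat — minor 7th

A-flat  C  E-double-flat  G-flat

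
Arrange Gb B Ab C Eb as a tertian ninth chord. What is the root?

Ab

Arranged so that each adjacent pair is a third by letter name: Ab – C – Eb – Gb – B.
The bottom of that stack, Ab, is the root (this is Ab dominant seventh sharp nine).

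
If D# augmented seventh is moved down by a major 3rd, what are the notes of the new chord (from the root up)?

Transposed root: D-sharp → B (major 3rd down). So we spell B augmented seventh:
B — root
D-sharp — major 3rd
F-double-sharp — augmented 5th
A — minor 7th

B – D-sharp – F-double-sharp – A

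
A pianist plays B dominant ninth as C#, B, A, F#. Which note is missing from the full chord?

D#

The full B dominant ninth chord is B, D#, F#, A, C#.
Comparing with the voicing, the major 3rd (3rd) — D# — is absent.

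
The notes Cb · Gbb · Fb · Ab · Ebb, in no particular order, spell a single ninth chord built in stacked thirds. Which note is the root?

Fb

Stacking in thirds gives Fb – Ab – Cb – Ebb – Gbb, so Fb is the root — Fb dominant seventh flat nine.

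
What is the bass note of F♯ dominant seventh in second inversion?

F♯ dominant seventh in root position is F-sharp–A-sharp–C-sharp–E.
Second inversion places the fifth in the bass, which is C-sharp.

C-sharp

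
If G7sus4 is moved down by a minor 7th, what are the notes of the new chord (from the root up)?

A D E G

G down a minor 7th → A. New chord: A dominant seventh suspended fourth.
A — root
D — perfect 4th
E — perfect 5th
G — minor 7th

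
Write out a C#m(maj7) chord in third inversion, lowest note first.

In root position, C#m(maj7) is C#–E–G#–B#.
Third inversion puts the seventh (B#) in the bass.

B#, C#, E, G#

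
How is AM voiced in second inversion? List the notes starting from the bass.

AM = A–C♯–E; second inversion → fifth (E) lowest.

E A C♯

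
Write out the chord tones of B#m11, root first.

B#m11: minor eleventh on B#.
B# — root
D# — minor 3rd
F## — perfect 5th
A# — minor 7th
C## — major 9th
E# — perfect 11th

B# – D# – F## – A# – C## – E#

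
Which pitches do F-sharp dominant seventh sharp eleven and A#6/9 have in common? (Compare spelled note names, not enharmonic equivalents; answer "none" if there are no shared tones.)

A# B#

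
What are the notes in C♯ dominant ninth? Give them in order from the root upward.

C-sharp E-sharp G-sharp B D-sharp

C♯ dominant ninth: dominant ninth on C-sharp.
root → C-sharp
3rd (major 3rd) → E-sharp
5th (perfect 5th) → G-sharp
7th (minor 7th) → B
9th (major 9th) → D-sharp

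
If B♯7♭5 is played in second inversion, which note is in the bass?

B♯7♭5 in root position is B#–D##–F#–A#.
Second inversion places the fifth in the bass, which is F#.

F#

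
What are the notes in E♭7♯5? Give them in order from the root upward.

E♭ G B D♭

E♭7♯5: augmented seventh on E♭.
- root: E♭
- major 3rd: G
- augmented 5th: B
- minor 7th: D♭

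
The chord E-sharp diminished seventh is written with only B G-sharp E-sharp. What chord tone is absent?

The full E-sharp diminished seventh chord is E-sharp, G-sharp, B, D.
Comparing with the voicing, the diminished 7th (7th) — D — is absent.

D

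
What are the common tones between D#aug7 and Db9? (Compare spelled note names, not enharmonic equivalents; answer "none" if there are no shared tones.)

D#aug7: D# F## A## C#
Db9: Db F Ab Cb Eb
Common to both → none.

none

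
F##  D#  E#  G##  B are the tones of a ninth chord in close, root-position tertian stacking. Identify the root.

E#

Arranged so that each adjacent pair is a third by letter name: E# – G## – B – D# – F##.
The bottom of that stack, E#, is the root (this is E# dominant ninth flat five).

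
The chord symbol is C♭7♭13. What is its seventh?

C♭7♭13 is built on C♭; its 7th is a minor 7th above the root.
A seventh above C uses the letter B, and the minor 7th above C♭ is B𝄫.

B𝄫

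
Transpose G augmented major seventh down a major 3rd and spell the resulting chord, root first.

A major 3rd down from G is E-flat, so the new chord is E-flat augmented major seventh.
Root: E-flat
Major 3rd (3rd): G
Augmented 5th (5th): B
Major 7th (7th): D

E-flat G B D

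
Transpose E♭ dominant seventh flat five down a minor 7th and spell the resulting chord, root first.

E-flat down a minor 7th → F. New chord: F dominant seventh flat five.
- root: F
- major 3rd: A
- diminished 5th: C-flat
- minor 7th: E-flat

F – A – C-flat – E-flat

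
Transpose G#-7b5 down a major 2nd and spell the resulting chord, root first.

G# down a major 2nd → F#. New chord: F# half-diminished seventh.
root → F#
3rd (minor 3rd) → A
5th (diminished 5th) → C
7th (minor 7th) → E

F#, A, C, E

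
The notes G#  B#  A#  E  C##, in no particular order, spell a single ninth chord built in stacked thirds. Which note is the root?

A#

Stacking in thirds gives A# – C## – E – G# – B#, so A# is the root — A# dominant ninth flat five.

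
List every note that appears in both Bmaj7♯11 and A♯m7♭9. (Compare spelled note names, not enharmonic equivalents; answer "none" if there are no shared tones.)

B, A#, E#

Bmaj7♯11 = B, D#, F#, A#, E#.
A♯m7♭9 = A#, C#, E#, G#, B.
Shared: B, A#, E#.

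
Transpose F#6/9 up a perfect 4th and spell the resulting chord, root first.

A perfect 4th up from F# is B, so the new chord is B six-nine.
Root: B
Major 3rd (3rd): D#
Perfect 5th (5th): F#
Major 6th (6th): G#
Major 9th (9th): C#

B  D#  F#  G#  C#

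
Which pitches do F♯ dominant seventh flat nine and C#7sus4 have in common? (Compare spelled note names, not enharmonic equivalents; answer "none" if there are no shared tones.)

F# – C#

F♯ dominant seventh flat nine = F#, A#, C#, E, G.
C#7sus4 = C#, F#, G#, B.
Shared: F#, C#.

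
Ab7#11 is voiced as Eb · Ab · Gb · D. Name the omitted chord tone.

Ab7#11 = Ab, C, Eb, Gb, D. The voicing lacks the 3rd (major 3rd), C.

C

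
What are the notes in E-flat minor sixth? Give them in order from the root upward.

Root E-flat, quality minor sixth:
Root: E-flat
Minor 3rd (3rd): G-flat
Perfect 5th (5th): B-flat
Major 6th (6th): C

E-flat G-flat B-flat C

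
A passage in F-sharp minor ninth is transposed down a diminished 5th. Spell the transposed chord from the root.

Transposed root: F-sharp → B-sharp (diminished 5th down). So we spell B-sharp minor ninth:
Root: B-sharp
Minor 3rd (3rd): D-sharp
Perfect 5th (5th): F-double-sharp
Minor 7th (7th): A-sharp
Major 9th (9th): C-double-sharp

B-sharp – D-sharp – F-double-sharp – A-sharp – C-double-sharp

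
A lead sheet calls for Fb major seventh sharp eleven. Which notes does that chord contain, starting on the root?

Fb major seventh sharp eleven is a major seventh sharp eleven built on F-flat.
F-flat — root
A-flat — major 3rd
C-flat — perfect 5th
E-flat — major 7th
B-flat — augmented 11th

F-flat – A-flat – C-flat – E-flat – B-flat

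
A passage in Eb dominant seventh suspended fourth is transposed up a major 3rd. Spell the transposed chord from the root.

E-flat up a major 3rd → G. New chord: G dominant seventh suspended fourth.
Root: G
Perfect 4th (4th): C
Perfect 5th (5th): D
Minor 7th (7th): F

G C D F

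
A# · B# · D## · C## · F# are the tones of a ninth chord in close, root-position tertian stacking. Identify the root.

Stacking in thirds gives B# – D## – F# – A# – C##, so B# is the root — B# dominant ninth flat five.

B#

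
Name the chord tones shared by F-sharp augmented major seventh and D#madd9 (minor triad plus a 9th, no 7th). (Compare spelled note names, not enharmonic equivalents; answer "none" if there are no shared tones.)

F-sharp augmented major seventh: F# A# C## E#
D#madd9: D# F# A# E#
Common to both → F#, A#, E#.

F#, A#, E#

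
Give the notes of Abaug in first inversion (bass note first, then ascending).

In root position, Abaug is Ab–C–E.
First inversion puts the third (C) in the bass.

C, E, Ab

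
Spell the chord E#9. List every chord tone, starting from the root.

E♯, G𝄪, B♯, D♯, F𝄪

Root E♯, quality dominant ninth:
root → E♯
3rd (major 3rd) → G𝄪
5th (perfect 5th) → B♯
7th (minor 7th) → D♯
9th (major 9th) → F𝄪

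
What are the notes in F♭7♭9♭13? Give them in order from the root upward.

F♭7♭9♭13: dominant seventh flat nine flat thirteen on Fb.
- root: Fb
- major 3rd: Ab
- perfect 5th: Cb
- minor 7th: Ebb
- minor 9th: Gbb
- minor 13th: Dbb

Fb Ab Cb Ebb Gbb Dbb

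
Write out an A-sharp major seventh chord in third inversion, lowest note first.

G##  A#  C##  E#

A-sharp major seventh = A#–C##–E#–G##; third inversion → seventh (G##) lowest.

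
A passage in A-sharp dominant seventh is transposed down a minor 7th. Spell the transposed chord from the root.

A minor 7th down from A-sharp is B-sharp, so the new chord is B-sharp dominant seventh.
root → B-sharp
3rd (major 3rd) → D-double-sharp
5th (perfect 5th) → F-double-sharp
7th (minor 7th) → A-sharp

B-sharp – D-double-sharp – F-double-sharp – A-sharp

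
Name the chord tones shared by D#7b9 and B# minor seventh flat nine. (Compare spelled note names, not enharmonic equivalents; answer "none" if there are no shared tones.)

D#, F##, A#, C#

D#7b9 = D#, F##, A#, C#, E.
B# minor seventh flat nine = B#, D#, F##, A#, C#.
Shared: D#, F##, A#, C#.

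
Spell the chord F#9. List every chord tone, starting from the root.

F#, A#, C#, E, G#

F#9: dominant ninth on F#.
F# — root
A# — major 3rd
C# — perfect 5th
E — minor 7th
G# — major 9th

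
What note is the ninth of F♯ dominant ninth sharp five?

Root of F♯ dominant ninth sharp five = F-sharp. The 9th is a major 9th: F-sharp up a major 9th → G-sharp.

G-sharp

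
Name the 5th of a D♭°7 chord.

Abb

Root of D♭°7 = Db. The 5th is a diminished 5th: Db up a diminished 5th → Abb.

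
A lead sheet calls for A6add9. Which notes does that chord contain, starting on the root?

A6add9: six-nine on A.
- root: A
- major 3rd: C♯
- perfect 5th: E
- major 6th: F♯
- major 9th: B

A C♯ E F♯ B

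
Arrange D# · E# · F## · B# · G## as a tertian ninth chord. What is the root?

Arranged so that each adjacent pair is a third by letter name: E# – G## – B# – D# – F##.
The bottom of that stack, E#, is the root (this is E# dominant ninth).

E#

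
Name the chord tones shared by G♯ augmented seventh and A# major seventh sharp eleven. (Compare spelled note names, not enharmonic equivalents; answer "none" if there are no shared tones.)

G♯ augmented seventh: G-sharp B-sharp D-double-sharp F-sharp
A# major seventh sharp eleven: A-sharp C-double-sharp E-sharp G-double-sharp D-double-sharp
Common to both → D-double-sharp.

D-double-sharp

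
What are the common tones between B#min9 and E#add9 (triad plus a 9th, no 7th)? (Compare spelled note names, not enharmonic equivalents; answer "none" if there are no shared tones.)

B#min9: B# D# F## A# C##
E#add9: E# G## B# F##
Common to both → B#, F##.

B#  F##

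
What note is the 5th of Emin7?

B

Emin7 is built on E; its 5th is a perfect 5th above the root.
A fifth above E uses the letter B, and the perfect 5th above E is B.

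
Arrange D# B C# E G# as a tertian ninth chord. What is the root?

C#

Stacking in thirds gives C# – E – G# – B – D#, so C# is the root — C# minor ninth.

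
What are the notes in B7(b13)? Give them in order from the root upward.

Root B, quality dominant seventh flat thirteen:
B — root
D# — major 3rd
F# — perfect 5th
A — minor 7th
G — minor 13th

B, D#, F#, A, G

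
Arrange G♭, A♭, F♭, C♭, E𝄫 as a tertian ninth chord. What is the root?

Stacking in thirds gives F♭ – A♭ – C♭ – E𝄫 – G♭, so F♭ is the root — F♭ dominant ninth.

F♭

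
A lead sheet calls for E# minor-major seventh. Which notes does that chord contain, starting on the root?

E# – G# – B# – D##

E# minor-major seventh is a minor-major seventh built on E#.
- root: E#
- minor 3rd: G#
- perfect 5th: B#
- major 7th: D##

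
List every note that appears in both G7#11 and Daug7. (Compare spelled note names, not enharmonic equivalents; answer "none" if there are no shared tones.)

D

G7#11: G B D F C♯
Daug7: D F♯ A♯ C
Common to both → D.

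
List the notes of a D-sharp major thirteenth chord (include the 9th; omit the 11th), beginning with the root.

D-sharp, F-double-sharp, A-sharp, C-double-sharp, E-sharp, B-sharp

D-sharp major thirteenth is a major thirteenth built on D-sharp.
root → D-sharp
3rd (major 3rd) → F-double-sharp
5th (perfect 5th) → A-sharp
7th (major 7th) → C-double-sharp
9th (major 9th) → E-sharp
13th (major 13th) → B-sharp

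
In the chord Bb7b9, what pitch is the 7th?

Root of Bb7b9 = B♭. The 7th is a minor 7th: B♭ up a minor 7th → A♭.

A♭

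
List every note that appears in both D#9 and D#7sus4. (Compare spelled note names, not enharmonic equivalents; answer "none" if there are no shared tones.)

D#, A#, C#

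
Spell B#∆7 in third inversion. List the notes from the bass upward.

In root position, B#∆7 is B#–D##–F##–A##.
Third inversion puts the seventh (A##) in the bass.

A##, B#, D##, F##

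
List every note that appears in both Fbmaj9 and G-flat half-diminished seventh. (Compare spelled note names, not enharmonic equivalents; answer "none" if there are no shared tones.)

Fb  Gb

Fbmaj9: Fb Ab Cb Eb Gb
G-flat half-diminished seventh: Gb Bbb Dbb Fb
Common to both → Fb, Gb.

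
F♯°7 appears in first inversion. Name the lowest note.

A

F♯°7 = F#–A–C–Eb. First inversion → third in the bass = A.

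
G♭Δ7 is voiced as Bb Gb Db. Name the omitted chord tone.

F

The full G♭Δ7 chord is Gb, Bb, Db, F.
Comparing with the voicing, the major 7th (7th) — F — is absent.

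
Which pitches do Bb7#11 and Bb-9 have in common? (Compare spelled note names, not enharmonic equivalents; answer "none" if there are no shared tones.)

Bb  F  Ab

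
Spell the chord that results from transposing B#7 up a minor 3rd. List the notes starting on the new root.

D# F## A# C#

A minor 3rd up from B# is D#, so the new chord is D# dominant seventh.
root → D#
3rd (major 3rd) → F##
5th (perfect 5th) → A#
7th (minor 7th) → C#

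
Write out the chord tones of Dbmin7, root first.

D♭, F♭, A♭, C♭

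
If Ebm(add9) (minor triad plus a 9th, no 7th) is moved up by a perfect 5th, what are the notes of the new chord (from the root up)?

Transposed root: Eb → Bb (perfect 5th up). So we spell Bb minor added-ninth:
Root: Bb
Minor 3rd (3rd): Db
Perfect 5th (5th): F
Major 9th (9th): C

Bb – Db – F – C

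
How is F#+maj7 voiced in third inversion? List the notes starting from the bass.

In root position, F#+maj7 is F#–A#–C##–E#.
Third inversion puts the seventh (E#) in the bass.

E#  F#  A#  C##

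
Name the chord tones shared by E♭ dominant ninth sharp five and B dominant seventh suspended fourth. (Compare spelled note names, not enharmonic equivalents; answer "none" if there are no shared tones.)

B

E♭ dominant ninth sharp five: E-flat G B D-flat F
B dominant seventh suspended fourth: B E F-sharp A
Common to both → B.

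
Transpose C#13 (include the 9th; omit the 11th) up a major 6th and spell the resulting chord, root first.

C# up a major 6th → A#. New chord: A# dominant thirteenth.
A# — root
C## — major 3rd
E# — perfect 5th
G# — minor 7th
B# — major 9th
F## — major 13th

A#  C##  E#  G#  B#  F##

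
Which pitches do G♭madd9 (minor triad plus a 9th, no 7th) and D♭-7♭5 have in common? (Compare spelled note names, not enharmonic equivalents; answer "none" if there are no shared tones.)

Db

G♭madd9 = Gb, Bbb, Db, Ab.
D♭-7♭5 = Db, Fb, Abb, Cb.
Shared: Db.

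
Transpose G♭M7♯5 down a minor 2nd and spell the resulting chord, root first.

Transposed root: G♭ → F (minor 2nd down). So we spell F augmented major seventh:
Root: F
Major 3rd (3rd): A
Augmented 5th (5th): C♯
Major 7th (7th): E

F – A – C♯ – E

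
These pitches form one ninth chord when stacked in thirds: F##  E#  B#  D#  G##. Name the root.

E#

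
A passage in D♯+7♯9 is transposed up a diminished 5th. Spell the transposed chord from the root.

A – C# – E# – G – B#

Transposed root: D# → A (diminished 5th up). So we spell A dominant seventh sharp nine sharp five:
Root: A
Major 3rd (3rd): C#
Augmented 5th (5th): E#
Minor 7th (7th): G
Augmented 9th (9th): B#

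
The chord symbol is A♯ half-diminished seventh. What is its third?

C#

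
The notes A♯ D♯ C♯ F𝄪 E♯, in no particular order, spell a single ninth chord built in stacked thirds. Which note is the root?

D♯

Stacking in thirds gives D♯ – F𝄪 – A♯ – C♯ – E♯, so D♯ is the root — D♯ dominant ninth.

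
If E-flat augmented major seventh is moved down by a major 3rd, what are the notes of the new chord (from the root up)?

Eb down a major 3rd → Cb. New chord: Cb augmented major seventh.
Root: Cb
Major 3rd (3rd): Eb
Augmented 5th (5th): G
Major 7th (7th): Bb

Cb  Eb  G  Bb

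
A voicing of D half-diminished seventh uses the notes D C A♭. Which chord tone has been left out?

F

D half-diminished seventh = D, F, A♭, C. The voicing lacks the 3rd (minor 3rd), F.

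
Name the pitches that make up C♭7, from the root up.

Cb  Eb  Gb  Bbb

C♭7 is a dominant seventh built on Cb.
Root: Cb
Major 3rd (3rd): Eb
Perfect 5th (5th): Gb
Minor 7th (7th): Bbb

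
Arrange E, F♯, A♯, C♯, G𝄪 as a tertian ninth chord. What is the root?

F♯

Arranged so that each adjacent pair is a third by letter name: F♯ – A♯ – C♯ – E – G𝄪.
The bottom of that stack, F♯, is the root (this is F♯ dominant seventh sharp nine).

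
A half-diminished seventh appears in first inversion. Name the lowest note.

A half-diminished seventh in root position is A–C–E-flat–G.
First inversion places the third in the bass, which is C.

C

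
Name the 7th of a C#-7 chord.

C#-7 is built on C♯; its 7th is a minor 7th above the root.
A seventh above C uses the letter B, and the minor 7th above C♯ is B.

B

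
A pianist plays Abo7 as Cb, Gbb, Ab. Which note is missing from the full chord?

Abo7 = Ab, Cb, Ebb, Gbb. The voicing lacks the 5th (diminished 5th), Ebb.

Ebb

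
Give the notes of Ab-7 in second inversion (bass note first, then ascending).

Eb – Gb – Ab – Cb

In root position, Ab-7 is Ab–Cb–Eb–Gb.
Second inversion puts the fifth (Eb) in the bass.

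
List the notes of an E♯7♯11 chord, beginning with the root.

E#  G##  B#  D#  A##

E♯7♯11: dominant seventh sharp eleven on E#.
E# — root
G## — major 3rd
B# — perfect 5th
D# — minor 7th
A## — augmented 11th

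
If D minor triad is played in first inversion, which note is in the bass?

F

D minor triad = D–F–A. First inversion → third in the bass = F.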